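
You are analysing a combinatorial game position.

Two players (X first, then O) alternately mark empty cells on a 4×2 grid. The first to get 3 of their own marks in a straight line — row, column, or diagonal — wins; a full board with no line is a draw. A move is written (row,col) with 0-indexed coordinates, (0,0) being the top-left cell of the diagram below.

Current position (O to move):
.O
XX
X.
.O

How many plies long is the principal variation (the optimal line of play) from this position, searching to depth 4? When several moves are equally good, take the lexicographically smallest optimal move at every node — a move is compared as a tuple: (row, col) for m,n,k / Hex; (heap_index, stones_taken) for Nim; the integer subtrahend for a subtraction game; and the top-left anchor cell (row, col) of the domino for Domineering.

PV length from [.O/XX/X./.O]: 2 plies

p1 O@[.O/XX/X./.O]: (0,0)[OO/XX/X./.O]-1* (2,1)[.O/XX/XO/.O]-1 (3,0)[.O/XX/X./OO]-1
p2 X@[OO/XX/X./.O]: (2,1)[OO/XX/XX/.O]+0 (3,0)[OO/XX/X./XO]+1*
p3 O@[OO/XX/X./XO] terminal -1; root [.O/XX/X./.O] d4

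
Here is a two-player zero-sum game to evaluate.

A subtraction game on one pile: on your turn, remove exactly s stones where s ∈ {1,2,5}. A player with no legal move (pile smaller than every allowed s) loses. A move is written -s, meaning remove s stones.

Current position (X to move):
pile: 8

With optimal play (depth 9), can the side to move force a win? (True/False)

X winning at [8]: True

p1 X@[8]: -1[7]-1 -2[6]+1* -5[3]+1
p2 O@[6]: -1[5]-1* -2[4]-1 -5[1]-1
p3 X@[5]: -1[4]-1 -2[3]+1* -5[0]+1
p4 O@[3]: -1[2]-1* -2[1]-1
p5 X@[2]: -1[1]-1 -2[0]+1*
p6 O@[0] terminal -1; root [8] d9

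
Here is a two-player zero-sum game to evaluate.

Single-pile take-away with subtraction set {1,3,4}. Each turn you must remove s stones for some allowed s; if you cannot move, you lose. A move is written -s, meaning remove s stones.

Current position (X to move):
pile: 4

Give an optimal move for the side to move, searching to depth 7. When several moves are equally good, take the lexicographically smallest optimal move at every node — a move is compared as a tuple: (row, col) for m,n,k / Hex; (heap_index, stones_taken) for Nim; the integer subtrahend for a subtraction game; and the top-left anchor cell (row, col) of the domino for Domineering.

ply 1, X at 4 | -1=-1→3; -3=-1→1; -4=+1→0*
ply 2: 0 is terminal -1 (O); from 4 depth 7

X's best at [4]: -4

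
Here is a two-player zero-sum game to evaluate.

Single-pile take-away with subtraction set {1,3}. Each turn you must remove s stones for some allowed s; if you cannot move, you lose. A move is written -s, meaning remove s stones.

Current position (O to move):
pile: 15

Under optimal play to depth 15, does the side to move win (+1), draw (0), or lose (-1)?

value(15, O) = +1

[15] O move#1: -1:+1/14*, -3:+1/12
[14] X move#2: -1:-1/13*, -3:-1/11
[13] O move#3: -1:+1/12*, -3:+1/10
[12] X move#4: -1:-1/11*, -3:-1/9
[11] O move#5: -1:+1/10*, -3:+1/8
[10] X move#6: -1:-1/9*, -3:-1/7
[9] O move#7: -1:+1/8*, -3:+1/6
[8] X move#8: -1:-1/7*, -3:-1/5
[7] O move#9: -1:+1/6*, -3:+1/4
[6] X move#10: -1:-1/5*, -3:-1/3
[5] O move#11: -1:+1/4*, -3:+1/2
[4] X move#12: -1:-1/3*, -3:-1/1
[3] O move#13: -1:+1/2*, -3:+1/0
[2] X move#14: -1:-1/1*
[1] O move#15: -1:+1/0*
[0] end (terminal -1, X#16); searched 15 to 15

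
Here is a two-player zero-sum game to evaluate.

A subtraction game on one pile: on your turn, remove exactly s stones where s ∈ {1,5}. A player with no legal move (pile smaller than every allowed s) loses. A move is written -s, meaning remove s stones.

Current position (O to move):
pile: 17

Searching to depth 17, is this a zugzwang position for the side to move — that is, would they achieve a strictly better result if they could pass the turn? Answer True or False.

p1 O@[17]: -1[16]+1* -5[12]+1
p2 X@[16]: -1[15]-1* -5[11]-1
p3 O@[15]: -1[14]+1* -5[10]+1
p4 X@[14]: -1[13]-1* -5[9]-1
p5 O@[13]: -1[12]+1* -5[8]+1
p6 X@[12]: -1[11]-1* -5[7]-1
p7 O@[11]: -1[10]+1* -5[6]+1
p8 X@[10]: -1[9]-1* -5[5]-1
p9 O@[9]: -1[8]+1* -5[4]+1
p10 X@[8]: -1[7]-1* -5[3]-1
p11 O@[7]: -1[6]+1* -5[2]+1
p12 X@[6]: -1[5]-1* -5[1]-1
p13 O@[5]: -1[4]+1* -5[0]+1
p14 X@[4]: -1[3]-1*
p15 O@[3]: -1[2]+1*
p16 X@[2]: -1[1]-1*
p17 O@[1]: -1[0]+1*
p18 X@[0] terminal -1; root [17] d17
if O skipped the turn, X would face:
~ p1 X@[17]: -1[16]+1* -5[12]+1
~ p2 O@[16]: -1[15]-1* -5[11]-1
~ p3 X@[15]: -1[14]+1* -5[10]+1
~ p4 O@[14]: -1[13]-1* -5[9]-1
~ p5 X@[13]: -1[12]+1* -5[8]+1
~ p6 O@[12]: -1[11]-1* -5[7]-1
~ p7 X@[11]: -1[10]+1* -5[6]+1
~ p8 O@[10]: -1[9]-1* -5[5]-1
~ p9 X@[9]: -1[8]+1* -5[4]+1
~ p10 O@[8]: -1[7]-1* -5[3]-1
~ p11 X@[7]: -1[6]+1* -5[2]+1
~ p12 O@[6]: -1[5]-1* -5[1]-1
~ p13 X@[5]: -1[4]+1* -5[0]+1
~ p14 O@[4]: -1[3]-1*
~ p15 X@[3]: -1[2]+1*
~ p16 O@[2]: -1[1]-1*
~ p17 X@[1]: -1[0]+1*
~ p18 O@[0] terminal -1; root [17] d17
compare (O): move=+1 vs pass=-1

zugzwang(17, O) = False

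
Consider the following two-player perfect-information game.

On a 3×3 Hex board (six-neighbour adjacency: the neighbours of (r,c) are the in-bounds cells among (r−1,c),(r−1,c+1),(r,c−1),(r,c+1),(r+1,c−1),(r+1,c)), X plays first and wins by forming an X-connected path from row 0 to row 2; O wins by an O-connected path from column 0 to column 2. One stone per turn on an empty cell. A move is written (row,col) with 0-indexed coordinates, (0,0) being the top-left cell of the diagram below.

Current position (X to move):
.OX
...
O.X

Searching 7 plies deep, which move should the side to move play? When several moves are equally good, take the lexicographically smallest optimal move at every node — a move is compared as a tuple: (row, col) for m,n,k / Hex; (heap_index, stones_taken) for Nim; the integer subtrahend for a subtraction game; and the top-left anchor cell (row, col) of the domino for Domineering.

X's best at [.OX/.../O.X]: (1,1)

ply 1, X at .OX/.../O.X | (0,0)=-1→XOX/.../O.X; (1,0)=-1→.OX/X../O.X; (1,1)=+1→.OX/.X./O.X*; (1,2)=+1→.OX/..X/O.X; (2,1)=+1→.OX/.../OXX
ply 2, O at .OX/.X./O.X | (0,0)=-1→OOX/.X./O.X*; (1,0)=-1→.OX/OX./O.X; (1,2)=-1→.OX/.XO/O.X; (2,1)=-1→.OX/.X./OOX
ply 3, X at OOX/.X./O.X | (1,0)=+1→OOX/XX./O.X*; (1,2)=+1→OOX/.XX/O.X; (2,1)=+1→OOX/.X./OXX
ply 4, O at OOX/XX./O.X | (1,2)=-1→OOX/XXO/O.X*; (2,1)=-1→OOX/XX./OOX
ply 5, X at OOX/XXO/O.X | (2,1)=+1→OOX/XXO/OXX*
ply 6: OOX/XXO/OXX is terminal -1 (O); from .OX/.../O.X depth 7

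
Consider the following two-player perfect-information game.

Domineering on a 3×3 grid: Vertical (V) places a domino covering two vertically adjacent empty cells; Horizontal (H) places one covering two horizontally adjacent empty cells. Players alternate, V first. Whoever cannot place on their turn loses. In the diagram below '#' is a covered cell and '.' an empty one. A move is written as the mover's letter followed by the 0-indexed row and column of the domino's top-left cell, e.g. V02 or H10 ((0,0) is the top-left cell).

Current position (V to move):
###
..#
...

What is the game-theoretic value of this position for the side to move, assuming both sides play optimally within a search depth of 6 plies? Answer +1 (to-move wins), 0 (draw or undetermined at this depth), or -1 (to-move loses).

p1 V@[###/..#/...]: V10[###/#.#/#..]-1 V11[###/.##/.#.]+1*
p2 H@[###/.##/.#.] terminal -1; root [###/..#/...] d6

value(###/..#/..., V) = +1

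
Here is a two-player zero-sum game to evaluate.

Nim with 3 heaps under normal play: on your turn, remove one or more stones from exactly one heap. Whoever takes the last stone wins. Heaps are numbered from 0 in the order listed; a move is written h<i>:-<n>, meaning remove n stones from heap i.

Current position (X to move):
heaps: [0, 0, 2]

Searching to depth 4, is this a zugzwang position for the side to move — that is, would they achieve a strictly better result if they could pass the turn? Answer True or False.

[(0,0,2)] X move#1: h2:-1:-1/(0,0,1), h2:-2:+1/(0,0,0)*
[(0,0,0)] end (terminal -1, O#2); searched (0,0,2) to 4
suppose X passes — search the same position with O to move:
pass> [(0,0,2)] O move#1: h2:-1:-1/(0,0,1), h2:-2:+1/(0,0,0)*
pass> [(0,0,0)] end (terminal -1, X#2); searched (0,0,2) to 4
for X: play +1, pass -1

zugzwang((0,0,2), X) = False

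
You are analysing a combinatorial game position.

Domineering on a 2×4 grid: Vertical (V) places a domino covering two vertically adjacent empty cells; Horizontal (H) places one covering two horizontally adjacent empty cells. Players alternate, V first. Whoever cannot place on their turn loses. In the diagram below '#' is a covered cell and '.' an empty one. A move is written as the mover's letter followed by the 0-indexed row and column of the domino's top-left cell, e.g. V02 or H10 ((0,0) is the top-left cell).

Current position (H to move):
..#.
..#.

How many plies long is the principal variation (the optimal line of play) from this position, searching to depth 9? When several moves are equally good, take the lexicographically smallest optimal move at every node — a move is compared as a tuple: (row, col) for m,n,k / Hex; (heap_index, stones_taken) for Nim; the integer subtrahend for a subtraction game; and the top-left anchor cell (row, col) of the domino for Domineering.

[..#./..#.] H move#1: H00:+1/###./..#.*, H10:+1/..#./###.
[###./..#.] V move#2: V03:-1/####/..##*
[####/..##] H move#3: H10:+1/####/####*
[####/####] end (terminal -1, V#4); searched ..#./..#. to 9

PV length from [..#./..#.]: 3 plies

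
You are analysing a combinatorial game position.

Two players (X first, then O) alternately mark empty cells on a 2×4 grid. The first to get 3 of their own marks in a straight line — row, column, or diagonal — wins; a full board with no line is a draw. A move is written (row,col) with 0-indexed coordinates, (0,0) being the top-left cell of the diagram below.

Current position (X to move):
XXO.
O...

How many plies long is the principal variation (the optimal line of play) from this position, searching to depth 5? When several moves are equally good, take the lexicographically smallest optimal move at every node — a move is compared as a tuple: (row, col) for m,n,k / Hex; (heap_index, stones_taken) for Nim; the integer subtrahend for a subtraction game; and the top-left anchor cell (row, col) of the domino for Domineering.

PV length from [XXO./O...]: 4 plies

[XXO./O...] X move#1: (0,3):+0/XXOX/O...*, (1,1):+0/XXO./OX.., (1,2):+0/XXO./O.X., (1,3):+0/XXO./O..X
[XXOX/O...] O move#2: (1,1):+0/XXOX/OO..*, (1,2):+0/XXOX/O.O., (1,3):+0/XXOX/O..O
[XXOX/OO..] X move#3: (1,2):+0/XXOX/OOX.*, (1,3):-1/XXOX/OO.X
[XXOX/OOX.] O move#4: (1,3):+0/XXOX/OOXO*
[XXOX/OOXO] end (terminal +0, X#5); searched XXO./O... to 5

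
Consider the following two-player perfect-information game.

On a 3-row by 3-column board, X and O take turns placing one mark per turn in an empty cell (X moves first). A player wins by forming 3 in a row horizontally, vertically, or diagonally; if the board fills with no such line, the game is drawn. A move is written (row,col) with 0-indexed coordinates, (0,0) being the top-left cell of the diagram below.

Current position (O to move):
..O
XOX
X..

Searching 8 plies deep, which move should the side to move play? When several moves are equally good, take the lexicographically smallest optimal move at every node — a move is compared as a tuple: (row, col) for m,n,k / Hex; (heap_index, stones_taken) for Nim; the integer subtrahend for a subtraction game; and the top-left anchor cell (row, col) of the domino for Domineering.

p1 O@[..O/XOX/X..]: (0,0)[O.O/XOX/X..]+1* (0,1)[.OO/XOX/X..]-1 (2,1)[..O/XOX/XO.]-1 (2,2)[..O/XOX/X.O]-1
p2 X@[O.O/XOX/X..]: (0,1)[OXO/XOX/X..]-1* (2,1)[O.O/XOX/XX.]-1 (2,2)[O.O/XOX/X.X]-1
p3 O@[OXO/XOX/X..]: (2,1)[OXO/XOX/XO.]+0 (2,2)[OXO/XOX/X.O]+1*
p4 X@[OXO/XOX/X.O] terminal -1; root [..O/XOX/X..] d8

O's best at [..O/XOX/X..]: (0,0)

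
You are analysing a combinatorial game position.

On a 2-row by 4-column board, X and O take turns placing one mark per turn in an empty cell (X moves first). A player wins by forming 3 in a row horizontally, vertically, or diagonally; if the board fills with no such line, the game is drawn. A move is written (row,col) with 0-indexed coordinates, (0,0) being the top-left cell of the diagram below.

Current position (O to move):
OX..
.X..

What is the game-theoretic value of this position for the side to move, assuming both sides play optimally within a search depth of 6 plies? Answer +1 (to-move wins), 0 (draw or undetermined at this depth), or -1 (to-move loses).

value(OX../.X.., O) = 0

[OX../.X..] O move#1: (0,2):-1/OXO./.X.., (0,3):-1/OX.O/.X.., (1,0):+0/OX../OX..*, (1,2):+0/OX../.XO., (1,3):+0/OX../.X.O
[OX../OX..] X move#2: (0,2):+0/OXX./OX..*, (0,3):+0/OX.X/OX.., (1,2):+0/OX../OXX., (1,3):+0/OX../OX.X
[OXX./OX..] O move#3: (0,3):+0/OXXO/OX..*, (1,2):-1/OXX./OXO., (1,3):-1/OXX./OX.O
[OXXO/OX..] X move#4: (1,2):+0/OXXO/OXX.*, (1,3):+0/OXXO/OX.X
[OXXO/OXX.] O move#5: (1,3):+0/OXXO/OXXO*
[OXXO/OXXO] end (terminal +0, X#6); searched OX../.X.. to 6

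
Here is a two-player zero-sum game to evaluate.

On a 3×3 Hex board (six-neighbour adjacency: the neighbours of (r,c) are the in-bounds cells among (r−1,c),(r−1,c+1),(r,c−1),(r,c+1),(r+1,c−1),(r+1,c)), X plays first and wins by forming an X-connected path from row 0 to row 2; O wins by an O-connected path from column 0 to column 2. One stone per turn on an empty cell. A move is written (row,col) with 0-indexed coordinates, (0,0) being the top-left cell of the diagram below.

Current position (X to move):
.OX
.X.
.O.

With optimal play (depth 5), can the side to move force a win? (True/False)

X winning at [.OX/.X./.O.]: True

[.OX/.X./.O.] X move#1: (0,0):-1/XOX/.X./.O., (1,0):-1/.OX/XX./.O., (1,2):+1/.OX/.XX/.O.*, (2,0):+1/.OX/.X./XO., (2,2):+1/.OX/.X./.OX
[.OX/.XX/.O.] O move#2: (0,0):-1/OOX/.XX/.O.*, (1,0):-1/.OX/OXX/.O., (2,0):-1/.OX/.XX/OO., (2,2):-1/.OX/.XX/.OO
[OOX/.XX/.O.] X move#3: (1,0):+1/OOX/XXX/.O.*, (2,0):+1/OOX/.XX/XO., (2,2):+1/OOX/.XX/.OX
[OOX/XXX/.O.] O move#4: (2,0):-1/OOX/XXX/OO.*, (2,2):-1/OOX/XXX/.OO
[OOX/XXX/OO.] X move#5: (2,2):+1/OOX/XXX/OOX*
[OOX/XXX/OOX] end (terminal -1, O#6); searched .OX/.X./.O. to 5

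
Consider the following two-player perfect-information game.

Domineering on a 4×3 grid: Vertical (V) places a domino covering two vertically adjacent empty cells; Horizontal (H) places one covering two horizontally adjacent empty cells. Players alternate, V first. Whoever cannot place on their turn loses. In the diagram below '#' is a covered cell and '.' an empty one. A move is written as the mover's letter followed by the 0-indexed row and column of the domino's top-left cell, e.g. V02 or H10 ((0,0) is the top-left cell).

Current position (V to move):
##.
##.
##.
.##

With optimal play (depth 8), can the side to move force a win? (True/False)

V winning at [##./##./##./.##]: True

ply 1, V at ##./##./##./.## | V02=+1→###/###/##./.##*; V12=+1→##./###/###/.##
ply 2: ###/###/##./.## is terminal -1 (H); from ##./##./##./.## depth 8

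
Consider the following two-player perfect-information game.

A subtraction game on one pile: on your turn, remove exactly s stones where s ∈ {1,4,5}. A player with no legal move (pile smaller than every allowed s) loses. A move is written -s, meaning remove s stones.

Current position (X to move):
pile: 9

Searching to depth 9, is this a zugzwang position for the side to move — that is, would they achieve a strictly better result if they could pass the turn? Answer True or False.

zugzwang(9, X) = False

[9] X move#1: -1:+1/8*, -4:-1/5, -5:-1/4
[8] O move#2: -1:-1/7*, -4:-1/4, -5:-1/3
[7] X move#3: -1:-1/6, -4:-1/3, -5:+1/2*
[2] O move#4: -1:-1/1*
[1] X move#5: -1:+1/0*
[0] end (terminal -1, O#6); searched 9 to 9
pass branch (O moves first from the same position):
  | [9] O move#1: -1:+1/8*, -4:-1/5, -5:-1/4
  | [8] X move#2: -1:-1/7*, -4:-1/4, -5:-1/3
  | [7] O move#3: -1:-1/6, -4:-1/3, -5:+1/2*
  | [2] X move#4: -1:-1/1*
  | [1] O move#5: -1:+1/0*
  | [0] end (terminal -1, X#6); searched 9 to 9
X moving scores +1; X passing scores -1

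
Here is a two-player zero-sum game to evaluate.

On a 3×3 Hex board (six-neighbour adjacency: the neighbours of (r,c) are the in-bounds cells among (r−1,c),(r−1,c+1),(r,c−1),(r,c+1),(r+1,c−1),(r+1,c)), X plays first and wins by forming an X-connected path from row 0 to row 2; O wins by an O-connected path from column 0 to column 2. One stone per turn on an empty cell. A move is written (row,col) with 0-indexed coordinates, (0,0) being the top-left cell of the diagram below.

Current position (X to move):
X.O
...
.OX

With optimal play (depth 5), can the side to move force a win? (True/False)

p1 X@[X.O/.../.OX]: (0,1)[XXO/.../.OX]-1 (1,0)[X.O/X../.OX]-1 (1,1)[X.O/.X./.OX]+1* (1,2)[X.O/..X/.OX]-1 (2,0)[X.O/.../XOX]-1
p2 O@[X.O/.X./.OX]: (0,1)[XOO/.X./.OX]-1* (1,0)[X.O/OX./.OX]-1 (1,2)[X.O/.XO/.OX]-1 (2,0)[X.O/.X./OOX]-1
p3 X@[XOO/.X./.OX]: (1,0)[XOO/XX./.OX]+1* (1,2)[XOO/.XX/.OX]-1 (2,0)[XOO/.X./XOX]-1
p4 O@[XOO/XX./.OX]: (1,2)[XOO/XXO/.OX]-1* (2,0)[XOO/XX./OOX]-1
p5 X@[XOO/XXO/.OX]: (2,0)[XOO/XXO/XOX]+1*
p6 O@[XOO/XXO/XOX] terminal -1; root [X.O/.../.OX] d5

X winning at [X.O/.../.OX]: True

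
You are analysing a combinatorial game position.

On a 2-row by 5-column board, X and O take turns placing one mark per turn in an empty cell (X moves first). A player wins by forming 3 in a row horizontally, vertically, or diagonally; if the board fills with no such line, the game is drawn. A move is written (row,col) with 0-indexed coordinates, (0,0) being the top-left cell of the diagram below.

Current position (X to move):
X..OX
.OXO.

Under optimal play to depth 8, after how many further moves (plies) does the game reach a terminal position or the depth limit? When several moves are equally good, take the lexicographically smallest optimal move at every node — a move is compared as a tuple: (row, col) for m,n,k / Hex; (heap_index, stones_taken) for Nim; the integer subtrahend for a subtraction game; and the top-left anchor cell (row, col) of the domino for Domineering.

ply 1, X at X..OX/.OXO. | (0,1)=+0→XX.OX/.OXO.*; (0,2)=+0→X.XOX/.OXO.; (1,0)=+0→X..OX/XOXO.; (1,4)=+0→X..OX/.OXOX
ply 2, O at XX.OX/.OXO. | (0,2)=+0→XXOOX/.OXO.*; (1,0)=-1→XX.OX/OOXO.; (1,4)=-1→XX.OX/.OXOO
ply 3, X at XXOOX/.OXO. | (1,0)=+0→XXOOX/XOXO.*; (1,4)=+0→XXOOX/.OXOX
ply 4, O at XXOOX/XOXO. | (1,4)=+0→XXOOX/XOXOO*
ply 5: XXOOX/XOXOO is terminal +0 (X); from X..OX/.OXO. depth 8

PV length from [X..OX/.OXO.]: 4 plies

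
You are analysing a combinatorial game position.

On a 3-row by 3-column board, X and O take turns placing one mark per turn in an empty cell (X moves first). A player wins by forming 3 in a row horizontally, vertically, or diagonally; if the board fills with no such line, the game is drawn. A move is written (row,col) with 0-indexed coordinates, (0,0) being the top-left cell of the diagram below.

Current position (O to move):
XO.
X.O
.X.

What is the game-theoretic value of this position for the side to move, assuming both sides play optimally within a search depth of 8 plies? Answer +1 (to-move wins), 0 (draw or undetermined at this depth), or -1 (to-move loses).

[XO./X.O/.X.] O move#1: (0,2):-1/XOO/X.O/.X., (1,1):-1/XO./XOO/.X., (2,0):+0/XO./X.O/OX.*, (2,2):-1/XO./X.O/.XO
[XO./X.O/OX.] X move#2: (0,2):+0/XOX/X.O/OX.*, (1,1):+0/XO./XXO/OX., (2,2):+0/XO./X.O/OXX
[XOX/X.O/OX.] O move#3: (1,1):+0/XOX/XOO/OX.*, (2,2):+0/XOX/X.O/OXO
[XOX/XOO/OX.] X move#4: (2,2):+0/XOX/XOO/OXX*
[XOX/XOO/OXX] end (terminal +0, O#5); searched XO./X.O/.X. to 8

value(XO./X.O/.X., O) = 0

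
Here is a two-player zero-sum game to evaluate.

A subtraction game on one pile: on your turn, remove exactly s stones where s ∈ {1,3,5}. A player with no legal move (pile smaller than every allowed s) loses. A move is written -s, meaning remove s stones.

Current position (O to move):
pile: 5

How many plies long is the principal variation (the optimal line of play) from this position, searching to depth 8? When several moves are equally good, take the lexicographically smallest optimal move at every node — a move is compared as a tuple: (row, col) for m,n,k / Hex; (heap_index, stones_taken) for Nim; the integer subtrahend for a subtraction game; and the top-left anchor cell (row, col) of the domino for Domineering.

PV length from [5]: 5 plies

ply 1, O at 5 | -1=+1→4*; -3=+1→2; -5=+1→0
ply 2, X at 4 | -1=-1→3*; -3=-1→1
ply 3, O at 3 | -1=+1→2*; -3=+1→0
ply 4, X at 2 | -1=-1→1*
ply 5, O at 1 | -1=+1→0*
ply 6: 0 is terminal -1 (X); from 5 depth 8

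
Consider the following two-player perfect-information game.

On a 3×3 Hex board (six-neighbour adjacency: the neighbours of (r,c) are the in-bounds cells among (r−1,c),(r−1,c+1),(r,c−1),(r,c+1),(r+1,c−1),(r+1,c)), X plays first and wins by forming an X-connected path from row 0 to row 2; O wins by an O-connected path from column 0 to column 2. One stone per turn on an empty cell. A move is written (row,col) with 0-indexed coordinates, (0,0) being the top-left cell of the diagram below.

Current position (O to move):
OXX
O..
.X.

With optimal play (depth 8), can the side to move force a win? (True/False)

p1 O@[OXX/O../.X.]: (1,1)[OXX/OO./.X.]-1* (1,2)[OXX/O.O/.X.]-1 (2,0)[OXX/O../OX.]-1 (2,2)[OXX/O../.XO]-1
p2 X@[OXX/OO./.X.]: (1,2)[OXX/OOX/.X.]+1* (2,0)[OXX/OO./XX.]-1 (2,2)[OXX/OO./.XX]-1
p3 O@[OXX/OOX/.X.] terminal -1; root [OXX/O../.X.] d8

O winning at [OXX/O../.X.]: False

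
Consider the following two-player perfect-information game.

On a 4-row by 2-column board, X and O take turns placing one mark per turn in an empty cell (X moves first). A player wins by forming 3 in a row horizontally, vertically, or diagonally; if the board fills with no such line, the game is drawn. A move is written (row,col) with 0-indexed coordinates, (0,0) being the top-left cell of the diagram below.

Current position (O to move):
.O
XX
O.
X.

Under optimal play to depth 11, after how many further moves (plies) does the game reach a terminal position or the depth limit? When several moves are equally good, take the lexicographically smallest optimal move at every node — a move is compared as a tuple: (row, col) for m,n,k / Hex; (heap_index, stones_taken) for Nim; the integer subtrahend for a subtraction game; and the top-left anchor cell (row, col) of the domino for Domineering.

ply 1, O at .O/XX/O./X. | (0,0)=+0→OO/XX/O./X.*; (2,1)=+0→.O/XX/OO/X.; (3,1)=+0→.O/XX/O./XO
ply 2, X at OO/XX/O./X. | (2,1)=+0→OO/XX/OX/X.*; (3,1)=+0→OO/XX/O./XX
ply 3, O at OO/XX/OX/X. | (3,1)=+0→OO/XX/OX/XO*
ply 4: OO/XX/OX/XO is terminal +0 (X); from .O/XX/O./X. depth 11

PV length from [.O/XX/O./X.]: 3 plies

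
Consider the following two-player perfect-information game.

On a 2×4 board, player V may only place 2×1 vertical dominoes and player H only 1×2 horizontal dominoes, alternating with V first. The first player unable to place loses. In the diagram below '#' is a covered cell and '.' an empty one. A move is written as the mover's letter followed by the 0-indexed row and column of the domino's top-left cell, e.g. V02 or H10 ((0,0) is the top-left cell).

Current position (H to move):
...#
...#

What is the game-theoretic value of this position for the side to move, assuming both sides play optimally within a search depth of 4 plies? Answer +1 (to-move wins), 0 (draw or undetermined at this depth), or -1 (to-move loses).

value(...#/...#, H) = +1

p1 H@[...#/...#]: H00[##.#/...#]+1* H01[.###/...#]+1 H10[...#/##.#]+1 H11[...#/.###]+1
p2 V@[##.#/...#]: V02[####/..##]-1*
p3 H@[####/..##]: H10[####/####]+1*
p4 V@[####/####] terminal -1; root [...#/...#] d4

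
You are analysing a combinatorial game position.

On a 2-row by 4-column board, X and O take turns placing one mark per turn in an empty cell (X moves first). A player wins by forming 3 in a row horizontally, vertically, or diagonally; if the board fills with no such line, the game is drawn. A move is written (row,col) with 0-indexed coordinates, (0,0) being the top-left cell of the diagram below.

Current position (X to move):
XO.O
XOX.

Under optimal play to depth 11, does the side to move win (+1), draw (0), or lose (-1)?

value(XO.O/XOX., X) = 0

p1 X@[XO.O/XOX.]: (0,2)[XOXO/XOX.]+0* (1,3)[XO.O/XOXX]-1
p2 O@[XOXO/XOX.]: (1,3)[XOXO/XOXO]+0*
p3 X@[XOXO/XOXO] terminal +0; root [XO.O/XOX.] d11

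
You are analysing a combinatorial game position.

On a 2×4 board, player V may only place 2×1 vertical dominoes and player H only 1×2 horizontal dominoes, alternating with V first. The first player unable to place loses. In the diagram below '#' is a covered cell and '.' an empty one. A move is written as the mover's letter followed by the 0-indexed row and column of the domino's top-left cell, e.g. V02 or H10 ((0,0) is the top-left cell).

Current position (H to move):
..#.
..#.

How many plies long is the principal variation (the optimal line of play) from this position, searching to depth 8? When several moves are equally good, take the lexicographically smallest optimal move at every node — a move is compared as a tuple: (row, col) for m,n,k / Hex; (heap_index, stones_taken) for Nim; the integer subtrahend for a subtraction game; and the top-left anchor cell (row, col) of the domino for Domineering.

[..#./..#.] H move#1: H00:+1/###./..#.*, H10:+1/..#./###.
[###./..#.] V move#2: V03:-1/####/..##*
[####/..##] H move#3: H10:+1/####/####*
[####/####] end (terminal -1, V#4); searched ..#./..#. to 8

PV length from [..#./..#.]: 3 plies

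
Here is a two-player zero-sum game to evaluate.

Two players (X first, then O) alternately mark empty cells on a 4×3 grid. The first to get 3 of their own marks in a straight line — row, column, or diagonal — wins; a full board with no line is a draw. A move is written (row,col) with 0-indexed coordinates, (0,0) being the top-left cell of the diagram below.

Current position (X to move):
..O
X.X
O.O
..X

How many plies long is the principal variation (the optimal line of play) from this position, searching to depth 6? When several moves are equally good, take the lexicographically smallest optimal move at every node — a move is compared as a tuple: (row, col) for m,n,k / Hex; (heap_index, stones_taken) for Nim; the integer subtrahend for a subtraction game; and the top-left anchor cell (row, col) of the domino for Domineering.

p1 X@[..O/X.X/O.O/..X]: (0,0)[X.O/X.X/O.O/..X]-1 (0,1)[.XO/X.X/O.O/..X]-1 (1,1)[..O/XXX/O.O/..X]+1* (2,1)[..O/X.X/OXO/..X]+1 (3,0)[..O/X.X/O.O/X.X]-1 (3,1)[..O/X.X/O.O/.XX]-1
p2 O@[..O/XXX/O.O/..X] terminal -1; root [..O/X.X/O.O/..X] d6

PV length from [..O/X.X/O.O/..X]: 1 ply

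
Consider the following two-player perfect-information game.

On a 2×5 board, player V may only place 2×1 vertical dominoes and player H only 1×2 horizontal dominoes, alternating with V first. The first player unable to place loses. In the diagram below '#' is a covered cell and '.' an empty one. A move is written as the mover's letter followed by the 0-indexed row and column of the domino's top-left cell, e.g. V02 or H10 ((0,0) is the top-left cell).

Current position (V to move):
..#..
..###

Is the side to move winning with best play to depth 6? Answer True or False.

[..#../..###] V move#1: V00:+1/#.#../#.###*, V01:+1/.##../.####
[#.#../#.###] H move#2: H03:-1/#.###/#.###*
[#.###/#.###] V move#3: V01:+1/#####/#####*
[#####/#####] end (terminal -1, H#4); searched ..#../..### to 6

V winning at [..#../..###]: True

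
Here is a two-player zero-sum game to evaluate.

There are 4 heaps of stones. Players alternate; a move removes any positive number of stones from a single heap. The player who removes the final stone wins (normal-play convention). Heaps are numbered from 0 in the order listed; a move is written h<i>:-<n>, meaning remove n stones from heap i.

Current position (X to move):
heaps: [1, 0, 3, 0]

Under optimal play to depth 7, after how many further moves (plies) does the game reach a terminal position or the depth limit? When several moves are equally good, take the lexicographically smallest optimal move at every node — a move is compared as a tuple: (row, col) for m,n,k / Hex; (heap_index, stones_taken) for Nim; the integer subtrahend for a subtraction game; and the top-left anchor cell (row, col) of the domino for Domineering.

PV length from [(1,0,3,0)]: 3 plies

p1 X@[(1,0,3,0)]: h0:-1[(0,0,3,0)]-1 h2:-1[(1,0,2,0)]-1 h2:-2[(1,0,1,0)]+1* h2:-3[(1,0,0,0)]-1
p2 O@[(1,0,1,0)]: h0:-1[(0,0,1,0)]-1* h2:-1[(1,0,0,0)]-1
p3 X@[(0,0,1,0)]: h2:-1[(0,0,0,0)]+1*
p4 O@[(0,0,0,0)] terminal -1; root [(1,0,3,0)] d7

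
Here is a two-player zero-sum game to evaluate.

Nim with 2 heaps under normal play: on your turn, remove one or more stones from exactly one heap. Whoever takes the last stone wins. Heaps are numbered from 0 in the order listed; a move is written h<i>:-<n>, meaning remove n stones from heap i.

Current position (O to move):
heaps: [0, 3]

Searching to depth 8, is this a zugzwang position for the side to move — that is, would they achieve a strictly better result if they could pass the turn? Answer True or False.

ply 1, O at (0,3) | h1:-1=-1→(0,2); h1:-2=-1→(0,1); h1:-3=+1→(0,0)*
ply 2: (0,0) is terminal -1 (X); from (0,3) depth 8
suppose O passes — search the same position with X to move:
pass> ply 1, X at (0,3) | h1:-1=-1→(0,2); h1:-2=-1→(0,1); h1:-3=+1→(0,0)*
pass> ply 2: (0,0) is terminal -1 (O); from (0,3) depth 8
for O: play +1, pass -1

zugzwang((0,3), O) = False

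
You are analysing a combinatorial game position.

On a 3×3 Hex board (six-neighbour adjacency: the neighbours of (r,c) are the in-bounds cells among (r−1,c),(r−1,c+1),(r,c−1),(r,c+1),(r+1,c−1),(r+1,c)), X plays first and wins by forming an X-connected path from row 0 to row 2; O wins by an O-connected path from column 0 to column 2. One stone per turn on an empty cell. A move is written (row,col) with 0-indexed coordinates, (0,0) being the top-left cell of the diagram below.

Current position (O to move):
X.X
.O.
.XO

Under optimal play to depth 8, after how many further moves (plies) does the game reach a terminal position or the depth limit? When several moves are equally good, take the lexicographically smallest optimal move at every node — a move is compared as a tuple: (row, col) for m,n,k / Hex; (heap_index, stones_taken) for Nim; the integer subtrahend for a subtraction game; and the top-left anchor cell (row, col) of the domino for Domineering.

[X.X/.O./.XO] O move#1: (0,1):-1/XOX/.O./.XO, (1,0):-1/X.X/OO./.XO, (1,2):+1/X.X/.OO/.XO*, (2,0):-1/X.X/.O./OXO
[X.X/.OO/.XO] X move#2: (0,1):-1/XXX/.OO/.XO*, (1,0):-1/X.X/XOO/.XO, (2,0):-1/X.X/.OO/XXO
[XXX/.OO/.XO] O move#3: (1,0):+1/XXX/OOO/.XO*, (2,0):+1/XXX/.OO/OXO
[XXX/OOO/.XO] end (terminal -1, X#4); searched X.X/.O./.XO to 8

PV length from [X.X/.O./.XO]: 3 plies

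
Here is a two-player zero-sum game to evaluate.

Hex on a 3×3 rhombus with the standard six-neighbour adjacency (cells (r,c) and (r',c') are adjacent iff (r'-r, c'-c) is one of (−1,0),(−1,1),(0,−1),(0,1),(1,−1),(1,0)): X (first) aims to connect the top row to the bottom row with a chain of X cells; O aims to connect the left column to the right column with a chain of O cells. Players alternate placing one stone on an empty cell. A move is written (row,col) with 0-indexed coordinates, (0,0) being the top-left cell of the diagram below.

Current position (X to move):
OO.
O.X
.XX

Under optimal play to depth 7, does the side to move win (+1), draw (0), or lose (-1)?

[OO./O.X/.XX] X move#1: (0,2):+1/OOX/O.X/.XX*, (1,1):-1/OO./OXX/.XX, (2,0):-1/OO./O.X/XXX
[OOX/O.X/.XX] end (terminal -1, O#2); searched OO./O.X/.XX to 7

value(OO./O.X/.XX, X) = +1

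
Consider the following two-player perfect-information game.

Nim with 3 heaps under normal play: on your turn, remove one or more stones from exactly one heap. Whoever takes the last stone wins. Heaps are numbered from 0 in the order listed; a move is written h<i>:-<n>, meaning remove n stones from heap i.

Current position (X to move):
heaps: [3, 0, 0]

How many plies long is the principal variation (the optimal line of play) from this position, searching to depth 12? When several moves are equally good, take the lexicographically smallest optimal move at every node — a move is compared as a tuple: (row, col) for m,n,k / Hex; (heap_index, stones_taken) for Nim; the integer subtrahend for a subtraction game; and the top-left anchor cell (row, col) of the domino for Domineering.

PV length from [(3,0,0)]: 1 ply

ply 1, X at (3,0,0) | h0:-1=-1→(2,0,0); h0:-2=-1→(1,0,0); h0:-3=+1→(0,0,0)*
ply 2: (0,0,0) is terminal -1 (O); from (3,0,0) depth 12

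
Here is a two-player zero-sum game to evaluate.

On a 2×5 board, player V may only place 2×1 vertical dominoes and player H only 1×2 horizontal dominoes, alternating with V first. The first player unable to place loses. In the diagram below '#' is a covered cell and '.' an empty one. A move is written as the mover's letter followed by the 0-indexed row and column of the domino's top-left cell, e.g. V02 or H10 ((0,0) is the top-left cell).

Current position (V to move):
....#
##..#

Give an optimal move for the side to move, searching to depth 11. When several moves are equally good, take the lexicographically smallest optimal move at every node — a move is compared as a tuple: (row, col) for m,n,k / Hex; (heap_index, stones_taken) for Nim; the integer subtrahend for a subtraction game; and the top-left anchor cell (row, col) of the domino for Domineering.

V's best at [....#/##..#]: V02

p1 V@[....#/##..#]: V02[..#.#/###.#]+1* V03[...##/##.##]-1
p2 H@[..#.#/###.#]: H00[###.#/###.#]-1*
p3 V@[###.#/###.#]: V03[#####/#####]+1*
p4 H@[#####/#####] terminal -1; root [....#/##..#] d11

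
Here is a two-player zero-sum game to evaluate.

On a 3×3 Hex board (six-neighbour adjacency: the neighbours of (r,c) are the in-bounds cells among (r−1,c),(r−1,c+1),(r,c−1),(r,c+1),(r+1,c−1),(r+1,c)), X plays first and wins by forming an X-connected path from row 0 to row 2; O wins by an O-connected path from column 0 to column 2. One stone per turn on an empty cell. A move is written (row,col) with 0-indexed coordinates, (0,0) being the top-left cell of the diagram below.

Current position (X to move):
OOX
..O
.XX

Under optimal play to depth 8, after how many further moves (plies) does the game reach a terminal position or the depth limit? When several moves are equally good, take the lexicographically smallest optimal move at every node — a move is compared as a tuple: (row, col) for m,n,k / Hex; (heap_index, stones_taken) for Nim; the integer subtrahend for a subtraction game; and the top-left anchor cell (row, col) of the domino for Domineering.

PV length from [OOX/..O/.XX]: 1 ply

[OOX/..O/.XX] X move#1: (1,0):-1/OOX/X.O/.XX, (1,1):+1/OOX/.XO/.XX*, (2,0):-1/OOX/..O/XXX
[OOX/.XO/.XX] end (terminal -1, O#2); searched OOX/..O/.XX to 8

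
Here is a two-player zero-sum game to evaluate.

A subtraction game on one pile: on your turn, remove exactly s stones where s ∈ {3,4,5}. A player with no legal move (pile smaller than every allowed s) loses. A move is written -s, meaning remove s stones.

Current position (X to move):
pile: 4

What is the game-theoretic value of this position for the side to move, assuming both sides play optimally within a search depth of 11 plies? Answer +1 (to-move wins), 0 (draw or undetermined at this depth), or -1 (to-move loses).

value(4, X) = +1

p1 X@[4]: -3[1]+1* -4[0]+1
p2 O@[1] terminal -1; root [4] d11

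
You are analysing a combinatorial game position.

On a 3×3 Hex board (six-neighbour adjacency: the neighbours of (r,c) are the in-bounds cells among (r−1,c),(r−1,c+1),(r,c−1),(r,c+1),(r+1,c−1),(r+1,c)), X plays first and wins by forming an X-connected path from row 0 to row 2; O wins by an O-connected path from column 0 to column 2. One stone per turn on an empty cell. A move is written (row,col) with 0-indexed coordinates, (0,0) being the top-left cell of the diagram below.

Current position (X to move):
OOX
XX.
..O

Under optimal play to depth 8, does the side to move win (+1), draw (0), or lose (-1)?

value(OOX/XX./..O, X) = +1

[OOX/XX./..O] X move#1: (1,2):+1/OOX/XXX/..O*, (2,0):+1/OOX/XX./X.O, (2,1):+1/OOX/XX./.XO
[OOX/XXX/..O] O move#2: (2,0):-1/OOX/XXX/O.O*, (2,1):-1/OOX/XXX/.OO
[OOX/XXX/O.O] X move#3: (2,1):+1/OOX/XXX/OXO*
[OOX/XXX/OXO] end (terminal -1, O#4); searched OOX/XX./..O to 8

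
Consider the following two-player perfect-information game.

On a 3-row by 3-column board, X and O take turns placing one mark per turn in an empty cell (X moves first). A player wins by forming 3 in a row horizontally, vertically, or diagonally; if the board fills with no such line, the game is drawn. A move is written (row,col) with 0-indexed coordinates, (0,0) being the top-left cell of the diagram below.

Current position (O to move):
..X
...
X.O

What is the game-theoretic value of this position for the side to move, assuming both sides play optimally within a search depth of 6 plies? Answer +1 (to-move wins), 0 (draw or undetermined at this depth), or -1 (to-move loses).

value(..X/.../X.O, O) = -1

ply 1, O at ..X/.../X.O | (0,0)=-1→O.X/.../X.O*; (0,1)=-1→.OX/.../X.O; (1,0)=-1→..X/O../X.O; (1,1)=-1→..X/.O./X.O; (1,2)=-1→..X/..O/X.O; (2,1)=-1→..X/.../XOO
ply 2, X at O.X/.../X.O | (0,1)=-1→OXX/.../X.O; (1,0)=-1→O.X/X../X.O; (1,1)=+1→O.X/.X./X.O*; (1,2)=-1→O.X/..X/X.O; (2,1)=-1→O.X/.../XXO
ply 3: O.X/.X./X.O is terminal -1 (O); from ..X/.../X.O depth 6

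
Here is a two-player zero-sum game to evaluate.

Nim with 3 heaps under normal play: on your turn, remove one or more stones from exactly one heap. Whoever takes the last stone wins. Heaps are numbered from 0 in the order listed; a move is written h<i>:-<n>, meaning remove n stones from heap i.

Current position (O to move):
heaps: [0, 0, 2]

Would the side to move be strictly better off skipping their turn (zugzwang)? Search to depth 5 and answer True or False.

p1 O@[(0,0,2)]: h2:-1[(0,0,1)]-1 h2:-2[(0,0,0)]+1*
p2 X@[(0,0,0)] terminal -1; root [(0,0,2)] d5
suppose O passes — search the same position with X to move:
pass> p1 X@[(0,0,2)]: h2:-1[(0,0,1)]-1 h2:-2[(0,0,0)]+1*
pass> p2 O@[(0,0,0)] terminal -1; root [(0,0,2)] d5
for O: play +1, pass -1

zugzwang((0,0,2), O) = False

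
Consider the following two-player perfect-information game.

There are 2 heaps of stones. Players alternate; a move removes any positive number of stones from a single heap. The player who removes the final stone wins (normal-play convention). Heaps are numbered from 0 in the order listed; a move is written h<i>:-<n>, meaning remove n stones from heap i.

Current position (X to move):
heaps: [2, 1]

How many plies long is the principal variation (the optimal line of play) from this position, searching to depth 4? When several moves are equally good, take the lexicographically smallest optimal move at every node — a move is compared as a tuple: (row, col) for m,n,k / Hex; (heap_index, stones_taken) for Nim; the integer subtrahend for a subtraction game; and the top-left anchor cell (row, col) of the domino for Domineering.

[(2,1)] X move#1: h0:-1:+1/(1,1)*, h0:-2:-1/(0,1), h1:-1:-1/(2,0)
[(1,1)] O move#2: h0:-1:-1/(0,1)*, h1:-1:-1/(1,0)
[(0,1)] X move#3: h1:-1:+1/(0,0)*
[(0,0)] end (terminal -1, O#4); searched (2,1) to 4

PV length from [(2,1)]: 3 plies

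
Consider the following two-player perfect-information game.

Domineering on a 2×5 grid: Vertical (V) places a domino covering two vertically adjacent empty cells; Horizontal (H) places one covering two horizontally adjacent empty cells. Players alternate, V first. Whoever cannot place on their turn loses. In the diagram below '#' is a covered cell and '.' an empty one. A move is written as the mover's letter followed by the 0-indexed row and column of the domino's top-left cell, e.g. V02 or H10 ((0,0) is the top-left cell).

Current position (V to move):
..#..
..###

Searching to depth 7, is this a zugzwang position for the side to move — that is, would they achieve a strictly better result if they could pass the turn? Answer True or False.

zugzwang(..#../..###, V) = False

[..#../..###] V move#1: V00:+1/#.#../#.###*, V01:+1/.##../.####
[#.#../#.###] H move#2: H03:-1/#.###/#.###*
[#.###/#.###] V move#3: V01:+1/#####/#####*
[#####/#####] end (terminal -1, H#4); searched ..#../..### to 7
suppose V passes — search the same position with H to move:
pass> [..#../..###] H move#1: H00:+1/###../..###*, H03:-1/..###/..###, H10:+1/..#../#####
pass> [###../..###] end (terminal -1, V#2); searched ..#../..### to 7
for V: play +1, pass -1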